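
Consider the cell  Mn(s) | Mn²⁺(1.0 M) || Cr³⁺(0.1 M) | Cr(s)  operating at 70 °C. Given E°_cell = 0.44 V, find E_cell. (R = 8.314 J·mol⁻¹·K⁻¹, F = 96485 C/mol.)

0.417 V

Balancing electrons gives n = 6; the reaction quotient is Q = [Mn²⁺]^3/[Cr³⁺]^2 = 100.
E = E° − (RT/nF) ln Q = 0.44 − (8.314×343)/(6×96485) × (4.605) = 0.440 − 0.023 = 0.417 V.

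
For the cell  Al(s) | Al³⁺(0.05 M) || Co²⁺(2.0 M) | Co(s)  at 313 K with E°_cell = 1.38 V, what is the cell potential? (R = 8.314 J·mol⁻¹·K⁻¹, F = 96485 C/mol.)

1.42 V

Balancing electrons gives n = 6; the reaction quotient is Q = [Al³⁺]^2/[Co²⁺]^3 = 3.13 × 10^-4.
E = E° − (RT/nF) ln Q = 1.38 − (8.314×313)/(6×96485) × (-8.071) = 1.380 + 0.036 = 1.416 V.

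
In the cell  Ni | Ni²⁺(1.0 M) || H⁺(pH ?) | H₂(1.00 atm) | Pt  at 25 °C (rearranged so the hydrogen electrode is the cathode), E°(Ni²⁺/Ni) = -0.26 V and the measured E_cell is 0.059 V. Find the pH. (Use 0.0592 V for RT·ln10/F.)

pH = 3.40

E°_cell = 0.26 V and n = 2.
log Q = n(E° − E)/0.0592 = 2×(0.26 − 0.059)/0.0592 = 6.791.
With Q = [Ni²⁺]·P(H₂) / [H⁺]^2, solving for [H⁺] gives log[H⁺] = -3.395, so pH = 3.40.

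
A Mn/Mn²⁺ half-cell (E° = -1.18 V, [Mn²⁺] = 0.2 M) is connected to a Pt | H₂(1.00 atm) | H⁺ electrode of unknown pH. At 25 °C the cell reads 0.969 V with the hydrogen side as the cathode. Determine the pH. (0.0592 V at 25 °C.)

pH = 3.91

E°_cell = 1.18 V and n = 2.
log Q = n(E° − E)/0.0592 = 2×(1.18 − 0.969)/0.0592 = 7.128.
With Q = [Mn²⁺]·P(H₂) / [H⁺]^2, solving for [H⁺] gives log[H⁺] = -3.914, so pH = 3.91.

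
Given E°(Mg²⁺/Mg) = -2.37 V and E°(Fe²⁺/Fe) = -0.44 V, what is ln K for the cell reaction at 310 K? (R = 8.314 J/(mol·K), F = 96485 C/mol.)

E°_cell = -0.44 − (-2.37) = 1.93 V, with n = 2 electrons transferred.
At equilibrium E = 0, so the Nernst equation gives ln K = nFE°/RT = (2)(96485)(1.93)/((8.314)(310)) = 144.50.

ln K = 144.5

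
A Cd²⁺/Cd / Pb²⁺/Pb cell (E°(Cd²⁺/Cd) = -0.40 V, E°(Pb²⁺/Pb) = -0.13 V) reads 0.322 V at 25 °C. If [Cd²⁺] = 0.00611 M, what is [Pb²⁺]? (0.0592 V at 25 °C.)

From the Nernst equation, log Q = n(E° − E)/0.0592 = 2(0.27 − 0.322)/0.0592 = -1.757, so Q = 0.0175.
With Q = [Cd²⁺]/[Pb²⁺] and the known concentrations, [Pb²⁺] in the denominator gives [Pb²⁺] = 0.35 M.

0.35 M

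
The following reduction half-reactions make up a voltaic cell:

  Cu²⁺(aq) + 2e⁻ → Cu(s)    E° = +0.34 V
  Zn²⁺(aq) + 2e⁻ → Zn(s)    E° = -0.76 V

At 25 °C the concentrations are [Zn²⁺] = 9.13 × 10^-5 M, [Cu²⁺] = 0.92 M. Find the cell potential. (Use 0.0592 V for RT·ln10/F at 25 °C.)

The Cu²⁺/Cu couple has the higher reduction potential and acts as the cathode, so E°_cell = +0.34 − (-0.76) = 1.10 V.
Balancing electrons gives n = 2; the reaction quotient is Q = [Zn²⁺]/[Cu²⁺] = 9.92 × 10^-5.
At 25 °C, E = E° − (0.0592/n) log Q = 1.10 − (0.0592/2)(-4.003) = 1.100 + 0.118 = 1.218 V.

1.22 V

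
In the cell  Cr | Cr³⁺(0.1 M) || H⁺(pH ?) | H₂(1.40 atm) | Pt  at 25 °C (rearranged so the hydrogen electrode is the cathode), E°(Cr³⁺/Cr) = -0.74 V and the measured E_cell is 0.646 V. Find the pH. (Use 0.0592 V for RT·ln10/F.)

E°_cell = 0.74 V and n = 6.
log Q = n(E° − E)/0.0592 = 6×(0.74 − 0.646)/0.0592 = 9.527.
With Q = [Cr³⁺]^2·P(H₂)^3 / [H⁺]^6, solving for [H⁺] gives log[H⁺] = -1.848, so pH = 1.85.

pH = 1.85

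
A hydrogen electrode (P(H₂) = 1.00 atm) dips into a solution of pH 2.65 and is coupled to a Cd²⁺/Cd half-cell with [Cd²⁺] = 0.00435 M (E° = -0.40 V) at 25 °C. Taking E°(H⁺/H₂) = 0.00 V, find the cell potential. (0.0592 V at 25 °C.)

The hydrogen couple is the cathode, so E°_cell = 0.40 V; n = 2.
[H⁺] = 10^(−2.65) = 0.0022 M, and Q = [Cd²⁺]·P(H₂) / [H⁺]^2 = 868.
E = E° − (0.0592/2) log Q = 0.40 − (0.0592/2)(2.938) = 0.313 V.

0.31 V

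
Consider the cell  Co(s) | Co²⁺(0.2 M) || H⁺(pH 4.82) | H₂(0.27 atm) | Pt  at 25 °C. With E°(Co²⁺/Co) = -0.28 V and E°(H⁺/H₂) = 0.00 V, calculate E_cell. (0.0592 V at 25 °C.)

0.032 V

The hydrogen couple is the cathode, so E°_cell = 0.28 V; n = 2.
[H⁺] = 10^(−4.82) = 1.5 × 10^-5 M, and Q = [Co²⁺]·P(H₂) / [H⁺]^2 = 2.36 × 10^8.
E = E° − (0.0592/2) log Q = 0.28 − (0.0592/2)(8.372) = 0.032 V.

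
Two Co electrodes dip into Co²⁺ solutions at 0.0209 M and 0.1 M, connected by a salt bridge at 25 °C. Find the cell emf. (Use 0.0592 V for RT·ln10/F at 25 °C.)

Both half-cells are Co²⁺/Co, so E°_cell = 0. The concentrated side is the cathode; the cell reaction moves Co²⁺ from high to low concentration with n = 2.
Q = [Co²⁺]_dilute/[Co²⁺]_conc = 0.0209/0.1 = 0.209.
E = 0 − (0.0592/2) log Q = −(0.0592/2)(-0.680) = 0.0201 V.

0.020 V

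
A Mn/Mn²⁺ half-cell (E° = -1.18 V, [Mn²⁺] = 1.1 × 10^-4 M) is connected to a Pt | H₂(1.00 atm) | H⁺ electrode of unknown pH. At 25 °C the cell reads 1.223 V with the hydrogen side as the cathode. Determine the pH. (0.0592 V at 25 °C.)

E°_cell = 1.18 V and n = 2.
log Q = n(E° − E)/0.0592 = 2×(1.18 − 1.223)/0.0592 = -1.453.
With Q = [Mn²⁺]·P(H₂) / [H⁺]^2, solving for [H⁺] gives log[H⁺] = -1.253, so pH = 1.25.

pH = 1.25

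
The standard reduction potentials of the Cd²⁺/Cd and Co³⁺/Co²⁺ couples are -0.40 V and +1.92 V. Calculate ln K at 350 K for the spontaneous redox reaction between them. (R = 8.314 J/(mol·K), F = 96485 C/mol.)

E°_cell = +1.92 − (-0.40) = 2.32 V, with n = 2 electrons transferred.
At equilibrium E = 0, so the Nernst equation gives ln K = nFE°/RT = (2)(96485)(2.32)/((8.314)(350)) = 153.85.

ln K = 153.9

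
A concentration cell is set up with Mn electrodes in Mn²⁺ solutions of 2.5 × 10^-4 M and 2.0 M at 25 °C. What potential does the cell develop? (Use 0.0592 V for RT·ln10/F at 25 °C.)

0.12 V

Both half-cells are Mn²⁺/Mn, so E°_cell = 0. The concentrated side is the cathode; the cell reaction moves Mn²⁺ from high to low concentration with n = 2.
Q = [Mn²⁺]_dilute/[Mn²⁺]_conc = 2.5 × 10^-4/2.0 = 1.25 × 10^-4.
E = 0 − (0.0592/2) log Q = −(0.0592/2)(-3.903) = 0.1155 V.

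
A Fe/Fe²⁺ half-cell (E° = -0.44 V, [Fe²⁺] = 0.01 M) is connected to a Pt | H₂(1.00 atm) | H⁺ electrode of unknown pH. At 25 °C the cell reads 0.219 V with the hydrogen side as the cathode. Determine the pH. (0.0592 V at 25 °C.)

pH = 4.73

E°_cell = 0.44 V and n = 2.
log Q = n(E° − E)/0.0592 = 2×(0.44 − 0.219)/0.0592 = 7.466.
With Q = [Fe²⁺]·P(H₂) / [H⁺]^2, solving for [H⁺] gives log[H⁺] = -4.733, so pH = 4.73.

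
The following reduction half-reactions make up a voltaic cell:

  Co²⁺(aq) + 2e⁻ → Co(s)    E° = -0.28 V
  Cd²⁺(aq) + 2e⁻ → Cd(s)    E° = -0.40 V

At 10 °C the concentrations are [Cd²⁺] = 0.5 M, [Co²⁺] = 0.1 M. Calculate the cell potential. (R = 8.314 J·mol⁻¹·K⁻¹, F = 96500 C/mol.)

The Co²⁺/Co couple has the higher reduction potential and acts as the cathode, so E°_cell = -0.28 − (-0.40) = 0.12 V.
Balancing electrons gives n = 2; the reaction quotient is Q = [Cd²⁺]/[Co²⁺] = 5.00.
E = E° − (RT/nF) ln Q = 0.12 − (8.314×283)/(2×96500) × (1.609) = 0.120 − 0.020 = 0.100 V.

0.100 V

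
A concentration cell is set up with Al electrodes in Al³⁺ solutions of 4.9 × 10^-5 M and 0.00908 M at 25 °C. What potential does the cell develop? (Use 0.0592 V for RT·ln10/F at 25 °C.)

Both half-cells are Al³⁺/Al, so E°_cell = 0. The concentrated side is the cathode; the cell reaction moves Al³⁺ from high to low concentration with n = 3.
Q = [Al³⁺]_dilute/[Al³⁺]_conc = 4.9 × 10^-5/0.00908 = 0.00540.
E = 0 − (0.0592/3) log Q = −(0.0592/3)(-2.268) = 0.0448 V.

0.045 V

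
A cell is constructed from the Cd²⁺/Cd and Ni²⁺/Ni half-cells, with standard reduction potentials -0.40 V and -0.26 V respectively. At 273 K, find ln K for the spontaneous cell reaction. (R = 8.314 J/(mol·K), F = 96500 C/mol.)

E°_cell = -0.26 − (-0.40) = 0.14 V, with n = 2 electrons transferred.
At equilibrium E = 0, so the Nernst equation gives ln K = nFE°/RT = (2)(96500)(0.14)/((8.314)(273)) = 11.90.

ln K = 11.9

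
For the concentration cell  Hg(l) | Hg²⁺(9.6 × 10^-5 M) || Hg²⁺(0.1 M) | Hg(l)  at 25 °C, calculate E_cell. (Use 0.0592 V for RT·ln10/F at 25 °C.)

Both half-cells are Hg²⁺/Hg, so E°_cell = 0. The concentrated side is the cathode; the cell reaction moves Hg²⁺ from high to low concentration with n = 2.
Q = [Hg²⁺]_dilute/[Hg²⁺]_conc = 9.6 × 10^-5/0.1 = 9.6 × 10^-4.
E = 0 − (0.0592/2) log Q = −(0.0592/2)(-3.018) = 0.0893 V.

0.089 V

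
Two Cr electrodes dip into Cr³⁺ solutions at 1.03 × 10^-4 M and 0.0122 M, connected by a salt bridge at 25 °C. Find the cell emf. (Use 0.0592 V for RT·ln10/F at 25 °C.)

Both half-cells are Cr³⁺/Cr, so E°_cell = 0. The concentrated side is the cathode; the cell reaction moves Cr³⁺ from high to low concentration with n = 3.
Q = [Cr³⁺]_dilute/[Cr³⁺]_conc = 1.03 × 10^-4/0.0122 = 0.00844.
E = 0 − (0.0592/3) log Q = −(0.0592/3)(-2.074) = 0.0409 V.

0.041 V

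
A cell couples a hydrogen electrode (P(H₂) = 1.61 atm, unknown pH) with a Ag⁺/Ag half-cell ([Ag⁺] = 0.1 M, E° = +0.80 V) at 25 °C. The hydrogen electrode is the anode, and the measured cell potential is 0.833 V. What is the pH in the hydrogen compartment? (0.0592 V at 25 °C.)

E°_cell = 0.80 V and n = 2.
log Q = n(E° − E)/0.0592 = 2×(0.80 − 0.833)/0.0592 = -1.115.
With Q = [H⁺]^2 / ([Ag⁺]^2·P(H₂)), solving for [H⁺] gives log[H⁺] = -1.454, so pH = 1.45.

pH = 1.45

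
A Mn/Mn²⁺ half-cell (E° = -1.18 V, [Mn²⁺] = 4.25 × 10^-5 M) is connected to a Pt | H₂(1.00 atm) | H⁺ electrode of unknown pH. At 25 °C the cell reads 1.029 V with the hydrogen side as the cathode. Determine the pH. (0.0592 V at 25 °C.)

E°_cell = 1.18 V and n = 2.
log Q = n(E° − E)/0.0592 = 2×(1.18 − 1.029)/0.0592 = 5.101.
With Q = [Mn²⁺]·P(H₂) / [H⁺]^2, solving for [H⁺] gives log[H⁺] = -4.736, so pH = 4.74.

pH = 4.74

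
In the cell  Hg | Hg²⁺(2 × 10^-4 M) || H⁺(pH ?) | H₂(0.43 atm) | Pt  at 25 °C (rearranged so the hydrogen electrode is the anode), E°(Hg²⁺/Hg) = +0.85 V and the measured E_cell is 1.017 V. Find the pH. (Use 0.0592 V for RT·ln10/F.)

E°_cell = 0.85 V and n = 2.
log Q = n(E° − E)/0.0592 = 2×(0.85 − 1.017)/0.0592 = -5.642.
With Q = [H⁺]^2 / ([Hg²⁺]·P(H₂)), solving for [H⁺] gives log[H⁺] = -4.854, so pH = 4.85.

pH = 4.85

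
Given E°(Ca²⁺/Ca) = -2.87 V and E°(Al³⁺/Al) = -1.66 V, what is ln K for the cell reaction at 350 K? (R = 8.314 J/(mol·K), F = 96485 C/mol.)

ln K = 240.7

E°_cell = -1.66 − (-2.87) = 1.21 V, with n = 6 electrons transferred.
At equilibrium E = 0, so the Nernst equation gives ln K = nFE°/RT = (6)(96485)(1.21)/((8.314)(350)) = 240.72.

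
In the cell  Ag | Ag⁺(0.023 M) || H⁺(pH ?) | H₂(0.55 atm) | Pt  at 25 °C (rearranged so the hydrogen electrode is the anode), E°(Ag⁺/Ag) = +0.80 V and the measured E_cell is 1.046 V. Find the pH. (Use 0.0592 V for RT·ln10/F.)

pH = 5.92

E°_cell = 0.80 V and n = 2.
log Q = n(E° − E)/0.0592 = 2×(0.80 − 1.046)/0.0592 = -8.311.
With Q = [H⁺]^2 / ([Ag⁺]^2·P(H₂)), solving for [H⁺] gives log[H⁺] = -5.923, so pH = 5.92.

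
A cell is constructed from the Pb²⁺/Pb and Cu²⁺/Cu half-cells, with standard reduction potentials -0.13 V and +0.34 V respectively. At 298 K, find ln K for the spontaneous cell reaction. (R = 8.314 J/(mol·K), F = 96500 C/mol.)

E°_cell = +0.34 − (-0.13) = 0.47 V, with n = 2 electrons transferred.
At equilibrium E = 0, so the Nernst equation gives ln K = nFE°/RT = (2)(96500)(0.47)/((8.314)(298)) = 36.61.

ln K = 36.6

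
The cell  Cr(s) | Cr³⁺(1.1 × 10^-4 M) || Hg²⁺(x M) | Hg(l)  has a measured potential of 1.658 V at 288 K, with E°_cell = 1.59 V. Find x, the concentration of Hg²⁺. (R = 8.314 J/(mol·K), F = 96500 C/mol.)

0.55 M

From the Nernst equation, ln Q = nF(E° − E)/RT = 6×96500×(1.59 − 1.658)/(8.314×288) = -16.443, so Q = 7.22 × 10^-8.
With Q = [Cr³⁺]^2/[Hg²⁺]^3 and the known concentrations, [Hg²⁺]^3 in the denominator gives [Hg²⁺] = 0.55 M.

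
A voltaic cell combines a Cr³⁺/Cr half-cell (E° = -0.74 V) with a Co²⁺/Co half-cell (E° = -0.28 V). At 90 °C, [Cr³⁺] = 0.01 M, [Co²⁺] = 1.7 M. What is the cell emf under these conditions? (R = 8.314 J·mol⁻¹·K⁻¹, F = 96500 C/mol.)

The Co²⁺/Co couple has the higher reduction potential and acts as the cathode, so E°_cell = -0.28 − (-0.74) = 0.46 V.
Balancing electrons gives n = 6; the reaction quotient is Q = [Cr³⁺]^2/[Co²⁺]^3 = 2.04 × 10^-5.
E = E° − (RT/nF) ln Q = 0.46 − (8.314×363)/(6×96500) × (-10.802) = 0.460 + 0.056 = 0.516 V.

0.516 V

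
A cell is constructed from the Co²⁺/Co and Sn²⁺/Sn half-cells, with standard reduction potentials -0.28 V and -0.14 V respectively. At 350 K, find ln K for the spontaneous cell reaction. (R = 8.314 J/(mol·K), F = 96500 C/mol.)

E°_cell = -0.14 − (-0.28) = 0.14 V, with n = 2 electrons transferred.
At equilibrium E = 0, so the Nernst equation gives ln K = nFE°/RT = (2)(96500)(0.14)/((8.314)(350)) = 9.29.

ln K = 9.3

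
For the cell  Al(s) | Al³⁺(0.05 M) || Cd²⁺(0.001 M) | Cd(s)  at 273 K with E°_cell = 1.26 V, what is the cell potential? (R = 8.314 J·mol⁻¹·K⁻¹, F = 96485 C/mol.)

1.20 V

Balancing electrons gives n = 6; the reaction quotient is Q = [Al³⁺]^2/[Cd²⁺]^3 = 2.5 × 10^6.
E = E° − (RT/nF) ln Q = 1.26 − (8.314×273)/(6×96485) × (14.732) = 1.260 − 0.058 = 1.202 V.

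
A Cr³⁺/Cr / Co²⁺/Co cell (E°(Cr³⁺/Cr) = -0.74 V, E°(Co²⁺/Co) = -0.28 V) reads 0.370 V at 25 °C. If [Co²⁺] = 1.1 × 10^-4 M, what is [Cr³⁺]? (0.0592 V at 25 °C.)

0.042 M

From the Nernst equation, log Q = n(E° − E)/0.0592 = 6(0.46 − 0.370)/0.0592 = 9.122, so Q = 1.32 × 10^9.
With Q = [Cr³⁺]^2/[Co²⁺]^3 and the known concentrations, [Cr³⁺]^2 in the numerator gives [Cr³⁺] = 0.042 M.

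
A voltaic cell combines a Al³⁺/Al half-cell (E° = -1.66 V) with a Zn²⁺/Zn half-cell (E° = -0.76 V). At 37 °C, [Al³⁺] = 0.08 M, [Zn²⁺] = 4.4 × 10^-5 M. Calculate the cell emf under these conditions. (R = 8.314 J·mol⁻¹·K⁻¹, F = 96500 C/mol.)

The Zn²⁺/Zn couple has the higher reduction potential and acts as the cathode, so E°_cell = -0.76 − (-1.66) = 0.90 V.
Balancing electrons gives n = 6; the reaction quotient is Q = [Al³⁺]^2/[Zn²⁺]^3 = 7.51 × 10^10.
E = E° − (RT/nF) ln Q = 0.90 − (8.314×310)/(6×96500) × (25.043) = 0.900 − 0.111 = 0.789 V.

0.789 V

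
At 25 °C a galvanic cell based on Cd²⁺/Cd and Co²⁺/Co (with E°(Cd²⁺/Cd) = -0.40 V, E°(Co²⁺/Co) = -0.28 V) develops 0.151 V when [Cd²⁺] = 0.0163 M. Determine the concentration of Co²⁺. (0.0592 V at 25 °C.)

0.18 M

From the Nernst equation, log Q = n(E° − E)/0.0592 = 2(0.12 − 0.151)/0.0592 = -1.047, so Q = 0.0897.
With Q = [Cd²⁺]/[Co²⁺] and the known concentrations, [Co²⁺] in the denominator gives [Co²⁺] = 0.18 M.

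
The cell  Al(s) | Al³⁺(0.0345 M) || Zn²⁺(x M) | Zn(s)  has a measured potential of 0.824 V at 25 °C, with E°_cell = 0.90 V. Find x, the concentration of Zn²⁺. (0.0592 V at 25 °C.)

2.9 × 10^-4 M

From the Nernst equation, log Q = n(E° − E)/0.0592 = 6(0.90 − 0.824)/0.0592 = 7.703, so Q = 5.04 × 10^7.
With Q = [Al³⁺]^2/[Zn²⁺]^3 and the known concentrations, [Zn²⁺]^3 in the denominator gives [Zn²⁺] = 2.9 × 10^-4 M.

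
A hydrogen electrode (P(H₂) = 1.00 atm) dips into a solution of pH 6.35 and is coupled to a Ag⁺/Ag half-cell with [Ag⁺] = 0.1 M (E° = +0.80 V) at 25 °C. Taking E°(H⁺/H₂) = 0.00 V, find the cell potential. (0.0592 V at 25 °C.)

1.12 V

The Ag⁺/Ag couple is the cathode, so E°_cell = 0.80 V; n = 2.
[H⁺] = 10^(−6.35) = 4.5 × 10^-7 M, and Q = [H⁺]^2 / ([Ag⁺]^2·P(H₂)) = 2 × 10^-11.
E = E° − (0.0592/2) log Q = 0.80 − (0.0592/2)(-10.700) = 1.117 V.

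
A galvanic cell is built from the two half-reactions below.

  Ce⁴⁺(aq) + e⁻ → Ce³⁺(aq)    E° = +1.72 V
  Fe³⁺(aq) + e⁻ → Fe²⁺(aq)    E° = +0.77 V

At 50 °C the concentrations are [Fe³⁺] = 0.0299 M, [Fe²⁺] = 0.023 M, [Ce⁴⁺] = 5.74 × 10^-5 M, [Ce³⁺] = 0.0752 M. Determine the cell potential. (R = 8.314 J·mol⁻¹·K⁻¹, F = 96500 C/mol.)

The Ce⁴⁺/Ce³⁺ couple has the higher reduction potential and acts as the cathode, so E°_cell = +1.72 − (+0.77) = 0.95 V.
Balancing electrons gives n = 1; the reaction quotient is Q = [Fe³⁺]·[Ce³⁺]/([Fe²⁺]·[Ce⁴⁺]) = 1700.
E = E° − (RT/nF) ln Q = 0.95 − (8.314×323)/(1×96500) × (7.440) = 0.950 − 0.207 = 0.743 V.

0.743 V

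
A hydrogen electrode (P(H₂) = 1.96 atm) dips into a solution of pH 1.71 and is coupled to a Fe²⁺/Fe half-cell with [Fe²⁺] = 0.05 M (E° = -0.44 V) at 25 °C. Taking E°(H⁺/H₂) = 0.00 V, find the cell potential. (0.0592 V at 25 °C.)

0.37 V

The hydrogen couple is the cathode, so E°_cell = 0.44 V; n = 2.
[H⁺] = 10^(−1.71) = 0.019 M, and Q = [Fe²⁺]·P(H₂) / [H⁺]^2 = 258.
E = E° − (0.0592/2) log Q = 0.44 − (0.0592/2)(2.411) = 0.369 V.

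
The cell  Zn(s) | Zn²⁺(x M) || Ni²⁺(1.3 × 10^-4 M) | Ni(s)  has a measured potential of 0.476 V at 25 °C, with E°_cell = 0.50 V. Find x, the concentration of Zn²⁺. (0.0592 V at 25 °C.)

From the Nernst equation, log Q = n(E° − E)/0.0592 = 2(0.50 − 0.476)/0.0592 = 0.811, so Q = 6.47.
With Q = [Zn²⁺]/[Ni²⁺] and the known concentrations, [Zn²⁺] in the numerator gives [Zn²⁺] = 8.4 × 10^-4 M.

8.4 × 10^-4 M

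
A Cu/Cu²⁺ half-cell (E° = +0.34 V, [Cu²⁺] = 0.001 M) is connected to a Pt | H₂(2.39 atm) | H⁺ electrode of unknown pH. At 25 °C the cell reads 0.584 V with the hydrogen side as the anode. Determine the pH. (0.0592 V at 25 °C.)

pH = 5.43

E°_cell = 0.34 V and n = 2.
log Q = n(E° − E)/0.0592 = 2×(0.34 − 0.584)/0.0592 = -8.243.
With Q = [H⁺]^2 / ([Cu²⁺]·P(H₂)), solving for [H⁺] gives log[H⁺] = -5.432, so pH = 5.43.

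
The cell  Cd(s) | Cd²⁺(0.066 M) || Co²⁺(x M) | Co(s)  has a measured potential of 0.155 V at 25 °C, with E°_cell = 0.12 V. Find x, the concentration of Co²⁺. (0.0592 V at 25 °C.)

1.0 M

From the Nernst equation, log Q = n(E° − E)/0.0592 = 2(0.12 − 0.155)/0.0592 = -1.182, so Q = 0.0657.
With Q = [Cd²⁺]/[Co²⁺] and the known concentrations, [Co²⁺] in the denominator gives [Co²⁺] = 1.0 M.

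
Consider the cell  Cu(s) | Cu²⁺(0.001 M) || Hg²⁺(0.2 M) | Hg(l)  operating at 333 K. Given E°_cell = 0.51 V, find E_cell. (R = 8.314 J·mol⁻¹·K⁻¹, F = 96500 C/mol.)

0.586 V

Balancing electrons gives n = 2; the reaction quotient is Q = [Cu²⁺]/[Hg²⁺] = 0.00500.
E = E° − (RT/nF) ln Q = 0.51 − (8.314×333)/(2×96500) × (-5.298) = 0.510 + 0.076 = 0.586 V.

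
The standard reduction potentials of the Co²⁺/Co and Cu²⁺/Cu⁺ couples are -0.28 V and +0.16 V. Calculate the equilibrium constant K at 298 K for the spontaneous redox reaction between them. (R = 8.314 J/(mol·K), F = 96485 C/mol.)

7.6 × 10^14

E°_cell = +0.16 − (-0.28) = 0.44 V, with n = 2 electrons transferred.
At equilibrium E = 0, so the Nernst equation gives ln K = nFE°/RT = (2)(96485)(0.44)/((8.314)(298)) = 34.27.
K = e^34.27 = 7.6 × 10^14.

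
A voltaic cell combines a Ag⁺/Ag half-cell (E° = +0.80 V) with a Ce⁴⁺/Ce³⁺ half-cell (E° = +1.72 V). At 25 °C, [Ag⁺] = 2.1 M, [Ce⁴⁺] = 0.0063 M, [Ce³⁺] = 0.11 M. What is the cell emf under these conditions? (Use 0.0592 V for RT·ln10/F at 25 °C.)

The Ce⁴⁺/Ce³⁺ couple has the higher reduction potential and acts as the cathode, so E°_cell = +1.72 − (+0.80) = 0.92 V.
Balancing electrons gives n = 1; the reaction quotient is Q = [Ag⁺]·[Ce³⁺]/[Ce⁴⁺] = 36.7.
At 25 °C, E = E° − (0.0592/n) log Q = 0.92 − (0.0592/1)(1.564) = 0.920 − 0.093 = 0.827 V.

0.827 V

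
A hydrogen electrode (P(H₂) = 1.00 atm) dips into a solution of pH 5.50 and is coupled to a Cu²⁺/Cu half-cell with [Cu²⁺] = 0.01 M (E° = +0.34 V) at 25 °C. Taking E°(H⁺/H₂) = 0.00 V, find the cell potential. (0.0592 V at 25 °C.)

0.61 V

The Cu²⁺/Cu couple is the cathode, so E°_cell = 0.34 V; n = 2.
[H⁺] = 10^(−5.50) = 3.2 × 10^-6 M, and Q = [H⁺]^2 / ([Cu²⁺]·P(H₂)) = 1 × 10^-9.
E = E° − (0.0592/2) log Q = 0.34 − (0.0592/2)(-9.000) = 0.606 V.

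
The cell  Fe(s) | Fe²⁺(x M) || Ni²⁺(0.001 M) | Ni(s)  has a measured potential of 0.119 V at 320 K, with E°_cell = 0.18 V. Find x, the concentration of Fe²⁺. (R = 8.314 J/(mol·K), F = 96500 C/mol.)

0.084 M

From the Nernst equation, ln Q = nF(E° − E)/RT = 2×96500×(0.18 − 0.119)/(8.314×320) = 4.425, so Q = 83.5.
With Q = [Fe²⁺]/[Ni²⁺] and the known concentrations, [Fe²⁺] in the numerator gives [Fe²⁺] = 0.084 M.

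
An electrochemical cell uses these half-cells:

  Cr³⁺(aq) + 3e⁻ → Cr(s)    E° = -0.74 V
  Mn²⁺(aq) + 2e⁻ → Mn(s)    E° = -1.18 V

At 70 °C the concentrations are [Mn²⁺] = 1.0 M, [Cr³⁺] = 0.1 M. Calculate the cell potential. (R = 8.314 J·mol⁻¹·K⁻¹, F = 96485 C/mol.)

0.417 V

The Cr³⁺/Cr couple has the higher reduction potential and acts as the cathode, so E°_cell = -0.74 − (-1.18) = 0.44 V.
Balancing electrons gives n = 6; the reaction quotient is Q = [Mn²⁺]^3/[Cr³⁺]^2 = 100.
E = E° − (RT/nF) ln Q = 0.44 − (8.314×343)/(6×96485) × (4.605) = 0.440 − 0.023 = 0.417 V.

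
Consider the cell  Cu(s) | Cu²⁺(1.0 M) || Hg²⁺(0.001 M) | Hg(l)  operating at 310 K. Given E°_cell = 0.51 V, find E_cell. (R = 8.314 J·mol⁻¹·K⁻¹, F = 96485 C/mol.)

0.418 V

Balancing electrons gives n = 2; the reaction quotient is Q = [Cu²⁺]/[Hg²⁺] = 1000.
E = E° − (RT/nF) ln Q = 0.51 − (8.314×310)/(2×96485) × (6.908) = 0.510 − 0.092 = 0.418 V.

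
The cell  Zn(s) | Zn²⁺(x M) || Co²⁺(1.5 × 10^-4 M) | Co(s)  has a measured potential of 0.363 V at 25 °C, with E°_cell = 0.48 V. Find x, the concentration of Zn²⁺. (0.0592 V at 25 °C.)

1.3 M

From the Nernst equation, log Q = n(E° − E)/0.0592 = 2(0.48 − 0.363)/0.0592 = 3.953, so Q = 8970.
With Q = [Zn²⁺]/[Co²⁺] and the known concentrations, [Zn²⁺] in the numerator gives [Zn²⁺] = 1.3 M.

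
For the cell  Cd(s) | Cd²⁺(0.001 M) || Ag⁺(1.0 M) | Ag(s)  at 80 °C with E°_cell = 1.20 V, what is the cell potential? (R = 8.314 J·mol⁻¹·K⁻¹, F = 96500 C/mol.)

1.31 V

Balancing electrons gives n = 2; the reaction quotient is Q = [Cd²⁺]/[Ag⁺]^2 = 0.00100.
E = E° − (RT/nF) ln Q = 1.20 − (8.314×353)/(2×96500) × (-6.908) = 1.200 + 0.105 = 1.305 V.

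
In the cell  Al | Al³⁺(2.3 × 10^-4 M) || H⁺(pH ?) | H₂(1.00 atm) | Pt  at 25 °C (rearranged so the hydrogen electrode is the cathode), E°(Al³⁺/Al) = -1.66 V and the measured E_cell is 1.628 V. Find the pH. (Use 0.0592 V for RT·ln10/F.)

pH = 1.75

E°_cell = 1.66 V and n = 6.
log Q = n(E° − E)/0.0592 = 6×(1.66 − 1.628)/0.0592 = 3.243.
With Q = [Al³⁺]^2·P(H₂)^3 / [H⁺]^6, solving for [H⁺] gives log[H⁺] = -1.753, so pH = 1.75.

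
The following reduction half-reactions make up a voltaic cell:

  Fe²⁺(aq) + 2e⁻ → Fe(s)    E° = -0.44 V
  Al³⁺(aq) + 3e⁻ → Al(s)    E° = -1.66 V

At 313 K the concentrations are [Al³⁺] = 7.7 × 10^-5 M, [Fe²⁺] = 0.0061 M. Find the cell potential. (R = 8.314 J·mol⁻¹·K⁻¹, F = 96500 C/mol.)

1.24 V

The Fe²⁺/Fe couple has the higher reduction potential and acts as the cathode, so E°_cell = -0.44 − (-1.66) = 1.22 V.
Balancing electrons gives n = 6; the reaction quotient is Q = [Al³⁺]^2/[Fe²⁺]^3 = 0.0261.
E = E° − (RT/nF) ln Q = 1.22 − (8.314×313)/(6×96500) × (-3.645) = 1.220 + 0.016 = 1.236 V.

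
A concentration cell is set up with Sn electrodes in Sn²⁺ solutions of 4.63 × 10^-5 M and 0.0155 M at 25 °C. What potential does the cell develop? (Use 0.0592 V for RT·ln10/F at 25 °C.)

Both half-cells are Sn²⁺/Sn, so E°_cell = 0. The concentrated side is the cathode; the cell reaction moves Sn²⁺ from high to low concentration with n = 2.
Q = [Sn²⁺]_dilute/[Sn²⁺]_conc = 4.63 × 10^-5/0.0155 = 0.00299.
E = 0 − (0.0592/2) log Q = −(0.0592/2)(-2.525) = 0.0747 V.

0.075 V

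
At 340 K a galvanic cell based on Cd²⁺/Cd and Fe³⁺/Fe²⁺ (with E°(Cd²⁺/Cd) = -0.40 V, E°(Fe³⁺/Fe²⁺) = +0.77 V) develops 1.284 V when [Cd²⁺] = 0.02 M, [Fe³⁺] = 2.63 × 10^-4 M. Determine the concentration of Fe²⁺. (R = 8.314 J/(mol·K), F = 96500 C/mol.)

From the Nernst equation, ln Q = nF(E° − E)/RT = 2×96500×(1.17 − 1.284)/(8.314×340) = -7.783, so Q = 4.17 × 10^-4.
With Q = [Cd²⁺]·[Fe²⁺]^2/[Fe³⁺]^2 and the known concentrations, [Fe²⁺]^2 in the numerator gives [Fe²⁺] = 3.8 × 10^-5 M.

3.8 × 10^-5 M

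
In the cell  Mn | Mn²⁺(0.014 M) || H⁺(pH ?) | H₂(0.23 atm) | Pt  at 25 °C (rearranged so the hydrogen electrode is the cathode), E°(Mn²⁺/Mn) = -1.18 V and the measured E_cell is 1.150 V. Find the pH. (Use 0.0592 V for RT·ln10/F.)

E°_cell = 1.18 V and n = 2.
log Q = n(E° − E)/0.0592 = 2×(1.18 − 1.150)/0.0592 = 1.014.
With Q = [Mn²⁺]·P(H₂) / [H⁺]^2, solving for [H⁺] gives log[H⁺] = -1.753, so pH = 1.75.

pH = 1.75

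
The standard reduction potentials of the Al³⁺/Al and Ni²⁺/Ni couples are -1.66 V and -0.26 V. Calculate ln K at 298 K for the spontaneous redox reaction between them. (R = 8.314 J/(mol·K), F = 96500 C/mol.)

ln K = 327.2

E°_cell = -0.26 − (-1.66) = 1.40 V, with n = 6 electrons transferred.
At equilibrium E = 0, so the Nernst equation gives ln K = nFE°/RT = (6)(96500)(1.40)/((8.314)(298)) = 327.18.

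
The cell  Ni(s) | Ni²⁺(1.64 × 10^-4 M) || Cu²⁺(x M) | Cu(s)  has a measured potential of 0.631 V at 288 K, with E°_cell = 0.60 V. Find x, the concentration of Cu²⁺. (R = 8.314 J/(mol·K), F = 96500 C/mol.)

0.002 M

From the Nernst equation, ln Q = nF(E° − E)/RT = 2×96500×(0.60 − 0.631)/(8.314×288) = -2.499, so Q = 0.0822.
With Q = [Ni²⁺]/[Cu²⁺] and the known concentrations, [Cu²⁺] in the denominator gives [Cu²⁺] = 0.002 M.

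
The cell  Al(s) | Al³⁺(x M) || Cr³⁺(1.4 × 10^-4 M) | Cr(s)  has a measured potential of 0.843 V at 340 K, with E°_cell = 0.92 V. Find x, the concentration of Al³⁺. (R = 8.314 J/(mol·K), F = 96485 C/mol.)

0.37 M

From the Nernst equation, ln Q = nF(E° − E)/RT = 3×96485×(0.92 − 0.843)/(8.314×340) = 7.885, so Q = 2660.
With Q = [Al³⁺]/[Cr³⁺] and the known concentrations, [Al³⁺] in the numerator gives [Al³⁺] = 0.37 M.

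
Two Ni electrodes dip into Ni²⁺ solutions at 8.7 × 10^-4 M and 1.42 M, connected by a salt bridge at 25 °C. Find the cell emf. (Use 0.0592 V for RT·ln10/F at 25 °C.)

0.095 V

Both half-cells are Ni²⁺/Ni, so E°_cell = 0. The concentrated side is the cathode; the cell reaction moves Ni²⁺ from high to low concentration with n = 2.
Q = [Ni²⁺]_dilute/[Ni²⁺]_conc = 8.7 × 10^-4/1.42 = 6.13 × 10^-4.
E = 0 − (0.0592/2) log Q = −(0.0592/2)(-3.213) = 0.0951 V.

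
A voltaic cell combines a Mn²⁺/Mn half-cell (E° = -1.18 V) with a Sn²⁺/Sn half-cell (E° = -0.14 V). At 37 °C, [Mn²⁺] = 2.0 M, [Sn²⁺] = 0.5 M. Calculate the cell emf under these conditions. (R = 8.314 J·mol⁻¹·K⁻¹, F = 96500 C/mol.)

1.02 V

The Sn²⁺/Sn couple has the higher reduction potential and acts as the cathode, so E°_cell = -0.14 − (-1.18) = 1.04 V.
Balancing electrons gives n = 2; the reaction quotient is Q = [Mn²⁺]/[Sn²⁺] = 4.00.
E = E° − (RT/nF) ln Q = 1.04 − (8.314×310)/(2×96500) × (1.386) = 1.040 − 0.019 = 1.021 V.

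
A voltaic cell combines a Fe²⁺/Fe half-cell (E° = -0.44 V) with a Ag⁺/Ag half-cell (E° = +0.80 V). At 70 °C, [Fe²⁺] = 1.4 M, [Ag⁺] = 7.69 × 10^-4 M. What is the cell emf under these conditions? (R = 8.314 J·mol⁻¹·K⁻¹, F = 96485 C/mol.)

1.02 V

The Ag⁺/Ag couple has the higher reduction potential and acts as the cathode, so E°_cell = +0.80 − (-0.44) = 1.24 V.
Balancing electrons gives n = 2; the reaction quotient is Q = [Fe²⁺]/[Ag⁺]^2 = 2.37 × 10^6.
E = E° − (RT/nF) ln Q = 1.24 − (8.314×343)/(2×96485) × (14.677) = 1.240 − 0.217 = 1.023 V.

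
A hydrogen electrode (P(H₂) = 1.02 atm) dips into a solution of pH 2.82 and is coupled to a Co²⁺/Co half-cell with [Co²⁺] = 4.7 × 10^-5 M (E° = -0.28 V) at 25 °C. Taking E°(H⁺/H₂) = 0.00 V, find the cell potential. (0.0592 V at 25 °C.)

0.24 V

The hydrogen couple is the cathode, so E°_cell = 0.28 V; n = 2.
[H⁺] = 10^(−2.82) = 0.0015 M, and Q = [Co²⁺]·P(H₂) / [H⁺]^2 = 20.9.
E = E° − (0.0592/2) log Q = 0.28 − (0.0592/2)(1.321) = 0.241 V.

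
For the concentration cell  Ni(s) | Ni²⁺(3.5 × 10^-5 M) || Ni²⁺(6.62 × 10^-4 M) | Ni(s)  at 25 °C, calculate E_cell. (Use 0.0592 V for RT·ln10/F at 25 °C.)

Both half-cells are Ni²⁺/Ni, so E°_cell = 0. The concentrated side is the cathode; the cell reaction moves Ni²⁺ from high to low concentration with n = 2.
Q = [Ni²⁺]_dilute/[Ni²⁺]_conc = 3.5 × 10^-5/6.62 × 10^-4 = 0.0529.
E = 0 − (0.0592/2) log Q = −(0.0592/2)(-1.277) = 0.0378 V.

0.038 V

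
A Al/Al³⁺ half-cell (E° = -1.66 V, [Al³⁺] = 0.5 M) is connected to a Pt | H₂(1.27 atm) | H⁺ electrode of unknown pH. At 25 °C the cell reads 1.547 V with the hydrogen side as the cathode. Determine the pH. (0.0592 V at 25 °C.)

E°_cell = 1.66 V and n = 6.
log Q = n(E° − E)/0.0592 = 6×(1.66 − 1.547)/0.0592 = 11.453.
With Q = [Al³⁺]^2·P(H₂)^3 / [H⁺]^6, solving for [H⁺] gives log[H⁺] = -1.957, so pH = 1.96.

pH = 1.96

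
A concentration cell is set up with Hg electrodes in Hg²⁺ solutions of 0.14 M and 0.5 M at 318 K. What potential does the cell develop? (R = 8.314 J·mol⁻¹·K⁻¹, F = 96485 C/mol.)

0.017 V

Both half-cells are Hg²⁺/Hg, so E°_cell = 0. The concentrated side is the cathode; the cell reaction moves Hg²⁺ from high to low concentration with n = 2.
Q = [Hg²⁺]_dilute/[Hg²⁺]_conc = 0.14/0.5 = 0.280.
E = 0 − (RT/nF) ln Q = −((8.314×318)/(2×96485))(-1.273) = 0.0174 V.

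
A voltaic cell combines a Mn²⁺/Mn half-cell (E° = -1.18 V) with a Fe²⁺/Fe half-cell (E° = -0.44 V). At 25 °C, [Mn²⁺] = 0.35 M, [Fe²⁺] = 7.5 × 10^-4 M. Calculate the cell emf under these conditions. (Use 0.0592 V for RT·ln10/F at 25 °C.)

The Fe²⁺/Fe couple has the higher reduction potential and acts as the cathode, so E°_cell = -0.44 − (-1.18) = 0.74 V.
Balancing electrons gives n = 2; the reaction quotient is Q = [Mn²⁺]/[Fe²⁺] = 467.
At 25 °C, E = E° − (0.0592/n) log Q = 0.74 − (0.0592/2)(2.669) = 0.740 − 0.079 = 0.661 V.

0.661 V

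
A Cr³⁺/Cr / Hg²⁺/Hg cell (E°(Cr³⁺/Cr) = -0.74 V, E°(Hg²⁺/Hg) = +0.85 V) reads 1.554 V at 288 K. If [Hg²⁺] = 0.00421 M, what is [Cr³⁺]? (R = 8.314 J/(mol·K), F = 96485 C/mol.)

From the Nernst equation, ln Q = nF(E° − E)/RT = 6×96485×(1.59 − 1.554)/(8.314×288) = 8.704, so Q = 6030.
With Q = [Cr³⁺]^2/[Hg²⁺]^3 and the known concentrations, [Cr³⁺]^2 in the numerator gives [Cr³⁺] = 0.021 M.

0.021 M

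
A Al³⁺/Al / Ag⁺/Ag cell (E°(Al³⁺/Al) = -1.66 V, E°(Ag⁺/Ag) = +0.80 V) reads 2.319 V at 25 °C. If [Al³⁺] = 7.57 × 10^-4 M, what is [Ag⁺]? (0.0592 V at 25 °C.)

3.8 × 10^-4 M

From the Nernst equation, log Q = n(E° − E)/0.0592 = 3(2.46 − 2.319)/0.0592 = 7.145, so Q = 1.4 × 10^7.
With Q = [Al³⁺]/[Ag⁺]^3 and the known concentrations, [Ag⁺]^3 in the denominator gives [Ag⁺] = 3.8 × 10^-4 M.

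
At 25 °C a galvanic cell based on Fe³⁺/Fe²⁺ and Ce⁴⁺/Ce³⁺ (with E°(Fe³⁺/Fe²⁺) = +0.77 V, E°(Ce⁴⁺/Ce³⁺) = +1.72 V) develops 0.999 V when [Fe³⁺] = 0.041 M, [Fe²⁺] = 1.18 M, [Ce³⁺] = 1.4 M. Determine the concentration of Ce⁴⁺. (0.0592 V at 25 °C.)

0.33 M

From the Nernst equation, log Q = n(E° − E)/0.0592 = 1(0.95 − 0.999)/0.0592 = -0.828, so Q = 0.149.
With Q = [Fe³⁺]·[Ce³⁺]/([Fe²⁺]·[Ce⁴⁺]) and the known concentrations, [Ce⁴⁺] in the denominator gives [Ce⁴⁺] = 0.33 M.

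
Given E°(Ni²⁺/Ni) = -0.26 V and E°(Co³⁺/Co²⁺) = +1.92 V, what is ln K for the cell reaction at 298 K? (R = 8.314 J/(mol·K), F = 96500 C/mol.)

ln K = 169.8

E°_cell = +1.92 − (-0.26) = 2.18 V, with n = 2 electrons transferred.
At equilibrium E = 0, so the Nernst equation gives ln K = nFE°/RT = (2)(96500)(2.18)/((8.314)(298)) = 169.82.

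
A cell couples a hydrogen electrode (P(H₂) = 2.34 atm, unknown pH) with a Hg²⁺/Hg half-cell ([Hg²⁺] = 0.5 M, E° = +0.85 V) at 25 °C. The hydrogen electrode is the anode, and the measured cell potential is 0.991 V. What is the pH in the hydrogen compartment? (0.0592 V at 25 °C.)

E°_cell = 0.85 V and n = 2.
log Q = n(E° − E)/0.0592 = 2×(0.85 − 0.991)/0.0592 = -4.764.
With Q = [H⁺]^2 / ([Hg²⁺]·P(H₂)), solving for [H⁺] gives log[H⁺] = -2.348, so pH = 2.35.

pH = 2.35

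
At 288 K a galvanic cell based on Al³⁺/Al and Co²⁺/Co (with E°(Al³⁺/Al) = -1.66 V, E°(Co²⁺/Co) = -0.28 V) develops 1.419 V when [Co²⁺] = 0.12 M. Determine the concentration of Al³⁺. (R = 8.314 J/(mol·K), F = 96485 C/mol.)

3.7 × 10^-4 M

From the Nernst equation, ln Q = nF(E° − E)/RT = 6×96485×(1.38 − 1.419)/(8.314×288) = -9.429, so Q = 8.03 × 10^-5.
With Q = [Al³⁺]^2/[Co²⁺]^3 and the known concentrations, [Al³⁺]^2 in the numerator gives [Al³⁺] = 3.7 × 10^-4 M.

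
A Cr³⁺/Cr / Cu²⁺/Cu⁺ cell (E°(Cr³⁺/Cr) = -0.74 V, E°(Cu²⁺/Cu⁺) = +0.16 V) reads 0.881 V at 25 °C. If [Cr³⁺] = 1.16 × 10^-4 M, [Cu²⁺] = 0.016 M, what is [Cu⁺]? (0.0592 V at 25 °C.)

From the Nernst equation, log Q = n(E° − E)/0.0592 = 3(0.90 − 0.881)/0.0592 = 0.963, so Q = 9.18.
With Q = [Cr³⁺]·[Cu⁺]^3/[Cu²⁺]^3 and the known concentrations, [Cu⁺]^3 in the numerator gives [Cu⁺] = 0.69 M.

0.69 M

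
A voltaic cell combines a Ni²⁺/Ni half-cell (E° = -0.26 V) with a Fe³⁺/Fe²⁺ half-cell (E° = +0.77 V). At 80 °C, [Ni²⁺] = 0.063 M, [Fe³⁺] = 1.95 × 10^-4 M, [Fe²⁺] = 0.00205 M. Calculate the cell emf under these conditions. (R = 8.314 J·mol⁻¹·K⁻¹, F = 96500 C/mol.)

1.00 V

The Fe³⁺/Fe²⁺ couple has the higher reduction potential and acts as the cathode, so E°_cell = +0.77 − (-0.26) = 1.03 V.
Balancing electrons gives n = 2; the reaction quotient is Q = [Ni²⁺]·[Fe²⁺]^2/[Fe³⁺]^2 = 6.96.
E = E° − (RT/nF) ln Q = 1.03 − (8.314×353)/(2×96500) × (1.941) = 1.030 − 0.030 = 1.000 V.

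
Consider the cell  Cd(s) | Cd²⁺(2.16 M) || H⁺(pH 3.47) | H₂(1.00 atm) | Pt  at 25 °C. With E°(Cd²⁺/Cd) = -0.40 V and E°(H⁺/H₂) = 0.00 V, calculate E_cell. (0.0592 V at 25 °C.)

0.18 V

The hydrogen couple is the cathode, so E°_cell = 0.40 V; n = 2.
[H⁺] = 10^(−3.47) = 3.4 × 10^-4 M, and Q = [Cd²⁺]·P(H₂) / [H⁺]^2 = 1.88 × 10^7.
E = E° − (0.0592/2) log Q = 0.40 − (0.0592/2)(7.274) = 0.185 V.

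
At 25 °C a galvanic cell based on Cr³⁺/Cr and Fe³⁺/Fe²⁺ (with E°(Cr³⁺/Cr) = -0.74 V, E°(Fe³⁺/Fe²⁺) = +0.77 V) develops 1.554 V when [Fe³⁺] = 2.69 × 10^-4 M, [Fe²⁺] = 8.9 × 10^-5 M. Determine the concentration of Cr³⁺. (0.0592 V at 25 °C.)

0.16 M

From the Nernst equation, log Q = n(E° − E)/0.0592 = 3(1.51 − 1.554)/0.0592 = -2.230, so Q = 0.00589.
With Q = [Cr³⁺]·[Fe²⁺]^3/[Fe³⁺]^3 and the known concentrations, [Cr³⁺] in the numerator gives [Cr³⁺] = 0.16 M.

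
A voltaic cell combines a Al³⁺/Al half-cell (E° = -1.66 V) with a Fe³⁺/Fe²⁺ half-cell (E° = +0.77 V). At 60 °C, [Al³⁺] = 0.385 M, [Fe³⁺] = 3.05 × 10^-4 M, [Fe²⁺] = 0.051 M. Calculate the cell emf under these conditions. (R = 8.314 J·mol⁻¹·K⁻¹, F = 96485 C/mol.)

2.29 V

The Fe³⁺/Fe²⁺ couple has the higher reduction potential and acts as the cathode, so E°_cell = +0.77 − (-1.66) = 2.43 V.
Balancing electrons gives n = 3; the reaction quotient is Q = [Al³⁺]·[Fe²⁺]^3/[Fe³⁺]^3 = 1.8 × 10^6.
E = E° − (RT/nF) ln Q = 2.43 − (8.314×333)/(3×96485) × (14.403) = 2.430 − 0.138 = 2.292 V.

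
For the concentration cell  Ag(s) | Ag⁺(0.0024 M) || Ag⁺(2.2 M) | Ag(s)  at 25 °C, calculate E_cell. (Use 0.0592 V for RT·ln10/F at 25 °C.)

0.18 V

Both half-cells are Ag⁺/Ag, so E°_cell = 0. The concentrated side is the cathode; the cell reaction moves Ag⁺ from high to low concentration with n = 1.
Q = [Ag⁺]_dilute/[Ag⁺]_conc = 0.0024/2.2 = 0.00109.
E = 0 − (0.0592/1) log Q = −(0.0592/1)(-2.962) = 0.1754 V.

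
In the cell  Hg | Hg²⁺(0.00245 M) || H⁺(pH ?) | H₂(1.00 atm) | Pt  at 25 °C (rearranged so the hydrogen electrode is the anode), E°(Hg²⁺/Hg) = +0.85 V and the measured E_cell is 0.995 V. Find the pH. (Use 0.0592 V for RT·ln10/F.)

E°_cell = 0.85 V and n = 2.
log Q = n(E° − E)/0.0592 = 2×(0.85 − 0.995)/0.0592 = -4.899.
With Q = [H⁺]^2 / ([Hg²⁺]·P(H₂)), solving for [H⁺] gives log[H⁺] = -3.755, so pH = 3.75.

pH = 3.75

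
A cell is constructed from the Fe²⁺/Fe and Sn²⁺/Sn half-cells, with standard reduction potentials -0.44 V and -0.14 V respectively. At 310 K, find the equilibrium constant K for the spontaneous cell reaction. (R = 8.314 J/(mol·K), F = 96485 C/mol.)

5.7 × 10^9

E°_cell = -0.14 − (-0.44) = 0.30 V, with n = 2 electrons transferred.
At equilibrium E = 0, so the Nernst equation gives ln K = nFE°/RT = (2)(96485)(0.30)/((8.314)(310)) = 22.46.
K = e^22.46 = 5.7 × 10^9.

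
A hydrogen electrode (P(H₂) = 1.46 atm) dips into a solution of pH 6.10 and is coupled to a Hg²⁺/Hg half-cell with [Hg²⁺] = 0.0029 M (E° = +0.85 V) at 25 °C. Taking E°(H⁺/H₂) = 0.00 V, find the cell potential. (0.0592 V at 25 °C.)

The Hg²⁺/Hg couple is the cathode, so E°_cell = 0.85 V; n = 2.
[H⁺] = 10^(−6.10) = 7.9 × 10^-7 M, and Q = [H⁺]^2 / ([Hg²⁺]·P(H₂)) = 1.49 × 10^-10.
E = E° − (0.0592/2) log Q = 0.85 − (0.0592/2)(-9.827) = 1.141 V.

1.14 V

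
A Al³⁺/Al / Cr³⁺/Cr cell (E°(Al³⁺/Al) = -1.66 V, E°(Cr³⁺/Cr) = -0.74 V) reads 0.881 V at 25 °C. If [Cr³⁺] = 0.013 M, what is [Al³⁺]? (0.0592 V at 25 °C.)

From the Nernst equation, log Q = n(E° − E)/0.0592 = 3(0.92 − 0.881)/0.0592 = 1.976, so Q = 94.7.
With Q = [Al³⁺]/[Cr³⁺] and the known concentrations, [Al³⁺] in the numerator gives [Al³⁺] = 1.2 M.

1.2 M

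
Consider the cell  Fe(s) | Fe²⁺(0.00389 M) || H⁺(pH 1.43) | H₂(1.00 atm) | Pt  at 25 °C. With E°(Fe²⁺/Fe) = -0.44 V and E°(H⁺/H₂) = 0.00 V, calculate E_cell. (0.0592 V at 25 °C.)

The hydrogen couple is the cathode, so E°_cell = 0.44 V; n = 2.
[H⁺] = 10^(−1.43) = 0.037 M, and Q = [Fe²⁺]·P(H₂) / [H⁺]^2 = 2.82.
E = E° − (0.0592/2) log Q = 0.44 − (0.0592/2)(0.450) = 0.427 V.

0.43 V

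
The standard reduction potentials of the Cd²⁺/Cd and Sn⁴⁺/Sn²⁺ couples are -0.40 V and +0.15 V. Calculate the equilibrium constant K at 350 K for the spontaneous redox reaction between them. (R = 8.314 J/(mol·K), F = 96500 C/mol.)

7 × 10^15

E°_cell = +0.15 − (-0.40) = 0.55 V, with n = 2 electrons transferred.
At equilibrium E = 0, so the Nernst equation gives ln K = nFE°/RT = (2)(96500)(0.55)/((8.314)(350)) = 36.48.
K = e^36.48 = 7 × 10^15.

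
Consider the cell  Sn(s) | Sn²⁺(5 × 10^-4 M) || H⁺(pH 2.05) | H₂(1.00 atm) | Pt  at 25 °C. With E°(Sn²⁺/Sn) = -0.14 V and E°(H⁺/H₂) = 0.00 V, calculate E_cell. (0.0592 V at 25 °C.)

0.12 V

The hydrogen couple is the cathode, so E°_cell = 0.14 V; n = 2.
[H⁺] = 10^(−2.05) = 0.0089 M, and Q = [Sn²⁺]·P(H₂) / [H⁺]^2 = 6.29.
E = E° − (0.0592/2) log Q = 0.14 − (0.0592/2)(0.799) = 0.116 V.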